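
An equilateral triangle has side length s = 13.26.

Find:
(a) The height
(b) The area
(a) Height h = s·√3/2 = 13.26·√3/2 = 11.48
(b) Area = (√3/4)·s² = (√3/4)·13.26² = (√3/4)·175.828 = 76.14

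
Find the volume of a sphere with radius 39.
Volume = (4/3) * pi * r³
Volume = (4/3) * pi * 39³
Volume = (4/3) * pi * 59319
Volume = 248474.85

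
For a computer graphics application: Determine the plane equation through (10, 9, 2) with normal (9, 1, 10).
d = n·P = (9)(10) + (1)(9) + (10)(2) = 119
Plane: 9x + y + 10z = 119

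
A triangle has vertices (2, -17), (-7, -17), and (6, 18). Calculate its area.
Using the coordinate formula: Area = (1/2)|x₁(y₂-y₃) + x₂(y₃-y₁) + x₃(y₁-y₂)|
Area = (1/2)|2((-17)-18) + (-7)(18-(-17)) + 6((-17)-(-17))|
Area = (1/2)|2*(-35) + (-7)*35 + 6*0|
Area = (1/2)|(-70) + (-245) + 0|
Area = (1/2)*315 = 157.50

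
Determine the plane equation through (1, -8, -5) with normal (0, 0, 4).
d = n·P = (0)(1) + (0)(-8) + (4)(-5) = -20
Plane: 4z = -20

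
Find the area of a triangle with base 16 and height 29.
Area = (1/2) * base * height
Area = (1/2) * 16 * 29
Area = 232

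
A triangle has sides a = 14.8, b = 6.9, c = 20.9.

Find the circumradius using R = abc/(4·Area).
s = (a+b+c)/2 = 21.3
Area = √(s(s-a)(s-b)(s-c)) = √(21.3·6.5·14.4·0.4) = 28.2395
R = abc/(4·Area) = (14.8·6.9·20.9)/(4·28.2395) = 2134.308/112.958 = 18.89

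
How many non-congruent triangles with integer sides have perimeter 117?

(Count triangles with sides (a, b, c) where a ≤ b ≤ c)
With a ≤ b ≤ c and a + b + c = 117, the triangle inequality a + b > c gives c < 117/2, so c ≤ 58.
Iterate a from 1 to ⌊p/3⌋ = 39; for each a, b ranges from a to ⌊(p−a)/2⌋ with c = p − a − b, keeping only c ≥ b.
Triples: (1, 58, 58), (2, 57, 58), (3, 56, 58), …
Count = 300 triangles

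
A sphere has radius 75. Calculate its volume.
Volume = (4/3) * pi * r³
Volume = (4/3) * pi * 75³
Volume = (4/3) * pi * 421875
Volume = 1767145.87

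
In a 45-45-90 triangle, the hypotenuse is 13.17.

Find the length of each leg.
In a 45-45-90 triangle, hypotenuse = leg·√2  →  leg = hypotenuse/√2
leg = 13.17/√2 = 9.313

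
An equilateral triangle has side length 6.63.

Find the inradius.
For an equilateral triangle, r = s/(2√3) where s is the side.
r = 6.63/(2√3) = 6.63/3.464102 = 1.914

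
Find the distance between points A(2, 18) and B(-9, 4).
Using the distance formula: d = sqrt((x₂-x₁)² + (y₂-y₁)²)
dx = (-9) - 2 = -11
dy = 4 - 18 = -14
d = sqrt((-11)² + (-14)²) = sqrt(121 + 196) = sqrt(317) = 17.80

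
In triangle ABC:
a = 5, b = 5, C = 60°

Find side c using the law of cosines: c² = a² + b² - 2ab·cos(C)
c² = 5² + 5² - 2·5·5·cos(60°)
c² = 25 + 25 - 50·0.5000 = 25
c = √25 = 5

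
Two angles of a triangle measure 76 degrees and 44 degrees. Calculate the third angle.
Sum of angles in a triangle = 180 degrees
Third angle = 180 - 76 - 44
Third angle = 60 degrees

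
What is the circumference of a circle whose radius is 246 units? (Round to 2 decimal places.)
Circumference = 2 * pi * r
Circumference = 2 * pi * 246
Circumference = 1545.66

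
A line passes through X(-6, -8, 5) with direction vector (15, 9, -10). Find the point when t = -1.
P(-1) = (-6 + 15(-1), -8 + 9(-1), 5 + (-10)(-1)) = (-21, -17, 15)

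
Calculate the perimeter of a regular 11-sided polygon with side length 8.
Perimeter = number of sides * side length
Perimeter = 11 * 8
Perimeter = 88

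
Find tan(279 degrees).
tan(279 degrees) = -6.3138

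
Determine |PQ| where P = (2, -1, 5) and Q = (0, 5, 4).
d = √[(-2)² + (6)² + (-1)²] = √41 = 6.403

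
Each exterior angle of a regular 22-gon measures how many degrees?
Exterior angle of a regular n-gon = 360/n
Exterior angle = 360/22
Exterior angle = 16.36 degrees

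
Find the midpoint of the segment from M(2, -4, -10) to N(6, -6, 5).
Midpoint = ((2+6)/2, (-4-6)/2, (-10+5)/2) = (4, -5, -2.5)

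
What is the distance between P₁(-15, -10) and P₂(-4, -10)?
Using the distance formula: d = sqrt((x₂-x₁)² + (y₂-y₁)²)
dx = (-4) - (-15) = 11
dy = (-10) - (-10) = 0
d = sqrt(11² + 0²) = sqrt(121 + 0) = sqrt(121) = 11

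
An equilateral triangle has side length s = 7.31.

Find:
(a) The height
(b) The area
(a) Height h = s·√3/2 = 7.31·√3/2 = 6.331
(b) Area = (√3/4)·s² = (√3/4)·7.31² = (√3/4)·53.4361 = 23.14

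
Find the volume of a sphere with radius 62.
Volume = (4/3) * pi * r³
Volume = (4/3) * pi * 62³
Volume = (4/3) * pi * 238328
Volume = 998305.99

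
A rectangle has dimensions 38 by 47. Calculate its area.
Area = length * width
Area = 38 * 47
Area = 1786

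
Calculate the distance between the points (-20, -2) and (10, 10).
Using the distance formula: d = sqrt((x₂-x₁)² + (y₂-y₁)²)
dx = 10 - (-20) = 30
dy = 10 - (-2) = 12
d = sqrt(30² + 12²) = sqrt(900 + 144) = sqrt(1044) = 32.31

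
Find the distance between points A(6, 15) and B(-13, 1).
Using the distance formula: d = sqrt((x₂-x₁)² + (y₂-y₁)²)
dx = (-13) - 6 = -19
dy = 1 - 15 = -14
d = sqrt((-19)² + (-14)²) = sqrt(361 + 196) = sqrt(557) = 23.60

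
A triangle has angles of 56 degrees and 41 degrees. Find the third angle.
Sum of angles in a triangle = 180 degrees
Third angle = 180 - 56 - 41
Third angle = 83 degrees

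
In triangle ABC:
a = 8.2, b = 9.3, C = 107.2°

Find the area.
Using A = ½ab·sin(C):
A = ½·8.2·9.3·sin(107.2°) = ½·76.26·0.955278 = 36.42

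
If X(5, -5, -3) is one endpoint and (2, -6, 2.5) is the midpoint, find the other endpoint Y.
Y = (2×2 - 5, 2×(-6) - (-5), 2×2.5 - (-3)) = (-1, -7, 8)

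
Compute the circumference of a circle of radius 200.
Circumference = 2 * pi * r
Circumference = 2 * pi * 200
Circumference = 1256.64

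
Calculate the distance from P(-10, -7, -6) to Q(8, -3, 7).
d = √[(18)² + (4)² + (13)²] = √509 = 22.56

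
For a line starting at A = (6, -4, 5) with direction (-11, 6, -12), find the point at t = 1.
P(1) = (6 + (-11)(1), -4 + 6(1), 5 + (-12)(1)) = (-5, 2, -7)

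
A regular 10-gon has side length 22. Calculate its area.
For a regular 10-gon with side length s = 22:
Apothem a = s / (2*tan(pi/10)) = 22 / (2*tan(pi/10)) ≈ 33.8545
Perimeter P = 10 * 22 = 220
Area = (1/2) * P * a = (1/2) * 220 * 33.8545 = 3724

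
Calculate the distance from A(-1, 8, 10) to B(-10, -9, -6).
d = √[(-9)² + (-17)² + (-16)²] = √626 = 25.02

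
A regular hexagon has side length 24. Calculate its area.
For a regular 6-gon with side length s = 24:
Apothem a = s / (2*tan(pi/6)) = 24 / (2*tan(pi/6)) ≈ 20.7846
Perimeter P = 6 * 24 = 144
Area = (1/2) * P * a = (1/2) * 144 * 20.7846 = 1496.49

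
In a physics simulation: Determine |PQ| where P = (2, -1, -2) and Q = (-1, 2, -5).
d = √[(-3)² + (3)² + (-3)²] = √27 = 5.196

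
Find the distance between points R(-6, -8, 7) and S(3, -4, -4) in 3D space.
d = √[(9)² + (4)² + (-11)²] = √218 = 14.76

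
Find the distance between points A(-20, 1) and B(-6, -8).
Using the distance formula: d = sqrt((x₂-x₁)² + (y₂-y₁)²)
dx = (-6) - (-20) = 14
dy = (-8) - 1 = -9
d = sqrt(14² + (-9)²) = sqrt(196 + 81) = sqrt(277) = 16.64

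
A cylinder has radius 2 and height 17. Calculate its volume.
Volume = pi * r² * h
Volume = pi * 2² * 17
Volume = pi * 4 * 17
Volume = pi * 68
Volume = 213.63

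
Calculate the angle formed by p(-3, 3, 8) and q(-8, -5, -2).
p·q = -7, |p|² = 82, |q|² = 93
cos θ = -7/√7626 ≈ -0.08016
θ ≈ 94.6°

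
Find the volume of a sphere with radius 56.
Volume = (4/3) * pi * r³
Volume = (4/3) * pi * 56³
Volume = (4/3) * pi * 175616
Volume = 735618.58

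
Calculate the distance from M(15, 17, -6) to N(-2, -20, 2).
d = √[(-17)² + (-37)² + (8)²] = √1722 = 41.5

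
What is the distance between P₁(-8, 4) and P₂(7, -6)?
Using the distance formula: d = sqrt((x₂-x₁)² + (y₂-y₁)²)
dx = 7 - (-8) = 15
dy = (-6) - 4 = -10
d = sqrt(15² + (-10)²) = sqrt(225 + 100) = sqrt(325) = 18.03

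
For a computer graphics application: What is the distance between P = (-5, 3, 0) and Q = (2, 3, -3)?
d = √[(7)² + (0)² + (-3)²] = √58 = 7.616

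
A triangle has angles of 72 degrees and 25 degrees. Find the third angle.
Sum of angles in a triangle = 180 degrees
Third angle = 180 - 72 - 25
Third angle = 83 degrees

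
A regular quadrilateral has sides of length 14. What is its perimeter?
Perimeter = number of sides * side length
Perimeter = 4 * 14
Perimeter = 56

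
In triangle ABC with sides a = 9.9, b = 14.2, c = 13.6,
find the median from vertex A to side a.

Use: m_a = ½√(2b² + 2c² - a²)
m_a = ½√(2·14.2² + 2·13.6² - 9.9²)
m_a = ½√(403.28 + 369.92 - 98.01) = ½√675.19 = 12.99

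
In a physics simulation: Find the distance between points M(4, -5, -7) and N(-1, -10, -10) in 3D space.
d = √[(-5)² + (-5)² + (-3)²] = √59 = 7.681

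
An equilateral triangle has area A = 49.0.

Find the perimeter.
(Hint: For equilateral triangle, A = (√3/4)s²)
A = (√3/4)s²  →  s² = 4A/√3 = 4·49.0/√3 = 113.161
s = 10.6377
Perimeter = 3s = 31.91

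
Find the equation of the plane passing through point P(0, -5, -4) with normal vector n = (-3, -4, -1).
d = n·P = (-3)(0) + (-4)(-5) + (-1)(-4) = 24
Plane: -3x - 4y - z = 24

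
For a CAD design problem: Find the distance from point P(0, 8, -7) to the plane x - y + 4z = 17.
d = |1(0) + (-1)(8) + 4(-7) - (17)| / √(1² + (-1)² + 4²) = 53/√18 = 12.49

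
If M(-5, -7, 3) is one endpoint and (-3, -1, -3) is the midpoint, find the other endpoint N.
N = (2×(-3) - (-5), 2×(-1) - (-7), 2×(-3) - 3) = (-1, 5, -9)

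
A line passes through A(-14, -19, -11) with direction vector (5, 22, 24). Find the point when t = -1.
P(-1) = (-14 + 5(-1), -19 + 22(-1), -11 + 24(-1)) = (-19, -41, -35)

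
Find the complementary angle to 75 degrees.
Complementary angles sum to 90 degrees.
Other angle = 90 - 75
Other angle = 15 degrees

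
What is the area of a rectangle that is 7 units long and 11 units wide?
Area = length * width
Area = 7 * 11
Area = 77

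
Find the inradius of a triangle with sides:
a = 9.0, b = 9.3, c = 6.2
s = (a+b+c)/2 = (9.0+9.3+6.2)/2 = 12.25
Area = √(s(s-a)(s-b)(s-c)) = √(12.25·3.25·2.95·6.05) = 26.6562
r = Area/s = 26.6562/12.25 = 2.176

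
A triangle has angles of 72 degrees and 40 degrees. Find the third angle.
Sum of angles in a triangle = 180 degrees
Third angle = 180 - 72 - 40
Third angle = 68 degrees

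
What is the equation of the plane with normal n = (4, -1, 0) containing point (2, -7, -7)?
d = n·P = (4)(2) + (-1)(-7) + (0)(-7) = 15
Plane: 4x - y = 15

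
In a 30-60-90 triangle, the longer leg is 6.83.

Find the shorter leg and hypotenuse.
In a 30-60-90 triangle, sides are in ratio 1 : √3 : 2.
Long leg = short leg·√3  →  short leg = 6.83/√3 = 3.943
Hypotenuse = 2·(short leg) = 2·6.83/√3 = 7.887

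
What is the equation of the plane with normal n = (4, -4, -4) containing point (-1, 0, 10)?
d = n·P = (4)(-1) + (-4)(0) + (-4)(10) = -44
Plane: 4x - 4y - 4z = -44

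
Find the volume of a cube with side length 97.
Volume = s³
Volume = 97³
Volume = 912673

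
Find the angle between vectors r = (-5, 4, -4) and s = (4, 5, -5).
r·s = 20, |r|² = 57, |s|² = 66
cos θ = 20/√3762 ≈ 0.3261
θ ≈ 70.97°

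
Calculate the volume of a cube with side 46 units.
Volume = s³
Volume = 46³
Volume = 97336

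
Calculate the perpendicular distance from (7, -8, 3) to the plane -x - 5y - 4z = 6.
d = |(-1)(7) + (-5)(-8) + (-4)(3) - (6)| / √((-1)² + (-5)² + (-4)²) = 15/√42 = 2.315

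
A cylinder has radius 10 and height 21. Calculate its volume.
Volume = pi * r² * h
Volume = pi * 10² * 21
Volume = pi * 100 * 21
Volume = pi * 2100
Volume = 6597.34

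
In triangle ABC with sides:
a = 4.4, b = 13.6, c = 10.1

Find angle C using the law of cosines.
cos(C) = (a² + b² - c²)/(2ab)
cos(C) = (4.4² + 13.6² - 10.1²)/(2·4.4·13.6) = 102.31/119.68 = 0.854863
C = arccos(0.854863) = 31.26°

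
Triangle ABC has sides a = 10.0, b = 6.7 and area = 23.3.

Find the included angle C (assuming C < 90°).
Area = ½ab·sin(C)  →  sin(C) = 2·Area/(ab)
sin(C) = 2·23.3/(10.0·6.7) = 0.695522
C = arcsin(0.695522) = 44.07°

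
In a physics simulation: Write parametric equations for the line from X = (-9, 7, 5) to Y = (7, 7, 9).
Direction vector d = Y - X = (16, 0, 4)
x = -9 + 16t, y = 7, z = 5 + 4t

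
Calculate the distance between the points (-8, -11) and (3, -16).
Using the distance formula: d = sqrt((x₂-x₁)² + (y₂-y₁)²)
dx = 3 - (-8) = 11
dy = (-16) - (-11) = -5
d = sqrt(11² + (-5)²) = sqrt(121 + 25) = sqrt(146) = 12.08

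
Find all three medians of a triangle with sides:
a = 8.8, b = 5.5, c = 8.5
Using m_x = ½√(2y² + 2z² - x²):
m_a = ½√(2·5.5² + 2·8.5² - 8.8²) = ½√127.56 = 5.647
m_b = ½√(2·8.8² + 2·8.5² - 5.5²) = ½√269.13 = 8.203
m_c = ½√(2·8.8² + 2·5.5² - 8.5²) = ½√143.13 = 5.982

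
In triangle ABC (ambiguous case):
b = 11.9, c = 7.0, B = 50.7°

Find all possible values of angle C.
sin(C)/c = sin(B)/b  →  sin(C) = c·sin(B)/b = 7.0·sin(50.7°)/11.9 = 0.455200
C₁ = arcsin(0.455200) = 27.08°,  C₂ = 180° - C₁ = 152.92°
Check C₂: A = 180° - 50.7° - 152.92° = -23.62° ≤ 0, rejected
C = 27.08° (one solution)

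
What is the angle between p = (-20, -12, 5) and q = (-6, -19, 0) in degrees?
p·q = 348, |p|² = 569, |q|² = 397
cos θ = 348/√225893 ≈ 0.7322
θ ≈ 42.93°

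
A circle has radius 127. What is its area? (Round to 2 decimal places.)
Area = pi * r²
Area = pi * 127²
Area = pi * 16129
Area = 50670.75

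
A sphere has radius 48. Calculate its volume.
Volume = (4/3) * pi * r³
Volume = (4/3) * pi * 48³
Volume = (4/3) * pi * 110592
Volume = 463246.69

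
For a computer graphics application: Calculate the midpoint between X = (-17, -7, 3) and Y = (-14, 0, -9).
Midpoint = ((-17-14)/2, (-7+0)/2, (3-9)/2) = (-15.5, -3.5, -3)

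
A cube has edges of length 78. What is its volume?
Volume = s³
Volume = 78³
Volume = 474552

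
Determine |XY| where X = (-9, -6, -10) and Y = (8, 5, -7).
d = √[(17)² + (11)² + (3)²] = √419 = 20.47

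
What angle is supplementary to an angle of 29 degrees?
Supplementary angles sum to 180 degrees.
Other angle = 180 - 29
Other angle = 151 degrees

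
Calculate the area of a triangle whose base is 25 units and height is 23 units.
Area = (1/2) * base * height
Area = (1/2) * 25 * 23
Area = 287.50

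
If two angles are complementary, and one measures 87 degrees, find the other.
Complementary angles sum to 90 degrees.
Other angle = 90 - 87
Other angle = 3 degrees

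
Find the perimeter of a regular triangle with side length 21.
Perimeter = number of sides * side length
Perimeter = 3 * 21
Perimeter = 63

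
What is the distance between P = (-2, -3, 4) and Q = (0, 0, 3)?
d = √[(2)² + (3)² + (-1)²] = √14 = 3.742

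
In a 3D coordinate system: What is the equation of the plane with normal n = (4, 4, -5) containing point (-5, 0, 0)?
d = n·P = (4)(-5) + (4)(0) + (-5)(0) = -20
Plane: 4x + 4y - 5z = -20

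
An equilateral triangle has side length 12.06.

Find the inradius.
For an equilateral triangle, r = s/(2√3) where s is the side.
r = 12.06/(2√3) = 12.06/3.464102 = 3.481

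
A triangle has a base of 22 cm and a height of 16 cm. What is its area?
Area = (1/2) * base * height
Area = (1/2) * 22 * 16
Area = 176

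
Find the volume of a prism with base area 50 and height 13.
Volume = base area * height
Volume = 50 * 13
Volume = 650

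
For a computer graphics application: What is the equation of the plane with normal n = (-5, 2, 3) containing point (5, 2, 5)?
d = n·P = (-5)(5) + (2)(2) + (3)(5) = -6
Plane: -5x + 2y + 3z = -6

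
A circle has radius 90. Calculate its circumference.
Circumference = 2 * pi * r
Circumference = 2 * pi * 90
Circumference = 565.49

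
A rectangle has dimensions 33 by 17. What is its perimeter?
Perimeter = 2 * (length + width)
Perimeter = 2 * (33 + 17)
Perimeter = 2 * 50
Perimeter = 100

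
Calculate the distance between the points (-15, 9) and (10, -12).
Using the distance formula: d = sqrt((x₂-x₁)² + (y₂-y₁)²)
dx = 10 - (-15) = 25
dy = (-12) - 9 = -21
d = sqrt(25² + (-21)²) = sqrt(625 + 441) = sqrt(1066) = 32.65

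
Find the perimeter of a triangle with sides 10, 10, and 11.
Perimeter = sum of all sides
Perimeter = 10 + 10 + 11
Perimeter = 31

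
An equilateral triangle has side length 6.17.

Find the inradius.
For an equilateral triangle, r = s/(2√3) where s is the side.
r = 6.17/(2√3) = 6.17/3.464102 = 1.781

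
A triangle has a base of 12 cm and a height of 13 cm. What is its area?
Area = (1/2) * base * height
Area = (1/2) * 12 * 13
Area = 78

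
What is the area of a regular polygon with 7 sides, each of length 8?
For a regular 7-gon with side length s = 8:
Apothem a = s / (2*tan(pi/7)) = 8 / (2*tan(pi/7)) ≈ 8.3061
Perimeter P = 7 * 8 = 56
Area = (1/2) * P * a = (1/2) * 56 * 8.3061 = 232.57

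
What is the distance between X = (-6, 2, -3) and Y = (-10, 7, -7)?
d = √[(-4)² + (5)² + (-4)²] = √57 = 7.55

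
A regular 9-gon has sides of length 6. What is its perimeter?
Perimeter = number of sides * side length
Perimeter = 9 * 6
Perimeter = 54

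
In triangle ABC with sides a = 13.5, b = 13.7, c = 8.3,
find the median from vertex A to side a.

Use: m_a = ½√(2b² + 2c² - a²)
m_a = ½√(2·13.7² + 2·8.3² - 13.5²)
m_a = ½√(375.38 + 137.78 - 182.25) = ½√330.91 = 9.095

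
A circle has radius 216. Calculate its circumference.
Circumference = 2 * pi * r
Circumference = 2 * pi * 216
Circumference = 1357.17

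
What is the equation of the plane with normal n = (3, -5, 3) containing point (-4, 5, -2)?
d = n·P = (3)(-4) + (-5)(5) + (3)(-2) = -43
Plane: 3x - 5y + 3z = -43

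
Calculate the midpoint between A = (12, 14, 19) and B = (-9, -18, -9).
Midpoint = ((12-9)/2, (14-18)/2, (19-9)/2) = (1.5, -2, 5)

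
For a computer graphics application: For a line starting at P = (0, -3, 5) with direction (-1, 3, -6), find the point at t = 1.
P(1) = (0 + (-1)(1), -3 + 3(1), 5 + (-6)(1)) = (-1, 0, -1)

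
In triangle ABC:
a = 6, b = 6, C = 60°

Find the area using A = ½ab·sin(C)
A = ½·6·6·sin(60°) = ½·36·0.866025 = 15.59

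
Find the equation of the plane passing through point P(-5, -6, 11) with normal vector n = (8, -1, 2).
d = n·P = (8)(-5) + (-1)(-6) + (2)(11) = -12
Plane: 8x - y + 2z = -12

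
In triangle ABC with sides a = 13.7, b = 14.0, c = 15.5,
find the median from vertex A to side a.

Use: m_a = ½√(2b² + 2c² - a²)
m_a = ½√(2·14.0² + 2·15.5² - 13.7²)
m_a = ½√(392 + 480.5 - 187.69) = ½√684.81 = 13.08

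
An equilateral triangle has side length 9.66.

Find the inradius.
For an equilateral triangle, r = s/(2√3) where s is the side.
r = 9.66/(2√3) = 9.66/3.464102 = 2.789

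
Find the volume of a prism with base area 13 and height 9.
Volume = base area * height
Volume = 13 * 9
Volume = 117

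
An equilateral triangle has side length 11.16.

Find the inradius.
For an equilateral triangle, r = s/(2√3) where s is the side.
r = 11.16/(2√3) = 11.16/3.464102 = 3.222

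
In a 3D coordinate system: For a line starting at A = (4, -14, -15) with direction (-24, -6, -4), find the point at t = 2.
P(2) = (4 + (-24)(2), -14 + (-6)(2), -15 + (-4)(2)) = (-44, -26, -23)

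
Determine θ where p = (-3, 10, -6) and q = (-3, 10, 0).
p·q = 109, |p|² = 145, |q|² = 109
cos θ = 109/√15805 ≈ 0.867
θ ≈ 29.89°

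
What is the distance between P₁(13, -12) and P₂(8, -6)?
Using the distance formula: d = sqrt((x₂-x₁)² + (y₂-y₁)²)
dx = 8 - 13 = -5
dy = (-6) - (-12) = 6
d = sqrt((-5)² + 6²) = sqrt(25 + 36) = sqrt(61) = 7.81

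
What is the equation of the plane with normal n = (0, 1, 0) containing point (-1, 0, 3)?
d = n·P = (0)(-1) + (1)(0) + (0)(3) = 0
Plane: y = 0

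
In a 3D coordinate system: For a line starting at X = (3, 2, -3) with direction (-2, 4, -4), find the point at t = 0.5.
P(0.5) = (3 + (-2)(0.5), 2 + 4(0.5), -3 + (-4)(0.5)) = (2, 4, -5)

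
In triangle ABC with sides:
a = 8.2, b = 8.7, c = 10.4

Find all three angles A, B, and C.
By the law of cosines:
cos(A) = (b² + c² - a²)/(2bc) = 0.644397  →  A = 49.88°
cos(B) = (a² + c² - b²)/(2ac) = 0.584604  →  B = 54.23°
cos(C) = (a² + b² - c²)/(2ab) = 0.243692  →  C = 75.9°
Check: A + B + C = 180.0° ✓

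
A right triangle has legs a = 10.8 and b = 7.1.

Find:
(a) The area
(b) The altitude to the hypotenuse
(a) Area = ½ab = ½·10.8·7.1 = 38.34
(b) Hypotenuse c = √(10.8² + 7.1²) = √167.05 = 12.9248
    Area = ½·c·h_c  →  h_c = 2·Area/c = 2·38.34/12.9248 = 5.933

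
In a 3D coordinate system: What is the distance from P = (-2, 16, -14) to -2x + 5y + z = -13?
d = |(-2)(-2) + 5(16) + 1(-14) - (-13)| / √((-2)² + 5² + 1²) = 83/√30 = 15.15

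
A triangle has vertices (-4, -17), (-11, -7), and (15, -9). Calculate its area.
Using the coordinate formula: Area = (1/2)|x₁(y₂-y₃) + x₂(y₃-y₁) + x₃(y₁-y₂)|
Area = (1/2)|(-4)((-7)-(-9)) + (-11)((-9)-(-17)) + 15((-17)-(-7))|
Area = (1/2)|(-4)*2 + (-11)*8 + 15*(-10)|
Area = (1/2)|(-8) + (-88) + (-150)|
Area = (1/2)*246 = 123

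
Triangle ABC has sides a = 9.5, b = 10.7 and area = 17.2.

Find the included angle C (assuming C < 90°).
Area = ½ab·sin(C)  →  sin(C) = 2·Area/(ab)
sin(C) = 2·17.2/(9.5·10.7) = 0.338416
C = arcsin(0.338416) = 19.78°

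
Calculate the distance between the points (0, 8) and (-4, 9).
Using the distance formula: d = sqrt((x₂-x₁)² + (y₂-y₁)²)
dx = (-4) - 0 = -4
dy = 9 - 8 = 1
d = sqrt((-4)² + 1²) = sqrt(16 + 1) = sqrt(17) = 4.12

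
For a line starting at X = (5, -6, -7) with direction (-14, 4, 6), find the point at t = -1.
P(-1) = (5 + (-14)(-1), -6 + 4(-1), -7 + 6(-1)) = (19, -10, -13)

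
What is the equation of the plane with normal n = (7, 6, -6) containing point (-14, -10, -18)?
d = n·P = (7)(-14) + (6)(-10) + (-6)(-18) = -50
Plane: 7x + 6y - 6z = -50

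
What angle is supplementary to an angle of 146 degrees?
Supplementary angles sum to 180 degrees.
Other angle = 180 - 146
Other angle = 34 degrees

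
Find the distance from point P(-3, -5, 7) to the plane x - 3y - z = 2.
d = |1(-3) + (-3)(-5) + (-1)(7) - (2)| / √(1² + (-3)² + (-1)²) = 3/√11 = 0.9045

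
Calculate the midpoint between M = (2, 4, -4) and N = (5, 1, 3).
Midpoint = ((2+5)/2, (4+1)/2, (-4+3)/2) = (3.5, 2.5, -0.5)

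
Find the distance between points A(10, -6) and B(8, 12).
Using the distance formula: d = sqrt((x₂-x₁)² + (y₂-y₁)²)
dx = 8 - 10 = -2
dy = 12 - (-6) = 18
d = sqrt((-2)² + 18²) = sqrt(4 + 324) = sqrt(328) = 18.11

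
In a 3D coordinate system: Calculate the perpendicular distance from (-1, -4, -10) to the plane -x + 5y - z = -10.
d = |(-1)(-1) + 5(-4) + (-1)(-10) - (-10)| / √((-1)² + 5² + (-1)²) = 1/√27 = 0.1925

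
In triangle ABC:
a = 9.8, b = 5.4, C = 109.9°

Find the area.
Using A = ½ab·sin(C):
A = ½·9.8·5.4·sin(109.9°) = ½·52.92·0.940288 = 24.88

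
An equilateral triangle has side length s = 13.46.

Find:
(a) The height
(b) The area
(a) Height h = s·√3/2 = 13.46·√3/2 = 11.66
(b) Area = (√3/4)·s² = (√3/4)·13.46² = (√3/4)·181.172 = 78.45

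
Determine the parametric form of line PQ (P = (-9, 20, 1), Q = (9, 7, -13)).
Direction vector d = Q - P = (18, -13, -14)
x = -9 + 18t, y = 20 - 13t, z = 1 - 14t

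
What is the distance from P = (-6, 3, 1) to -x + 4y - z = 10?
d = |(-1)(-6) + 4(3) + (-1)(1) - (10)| / √((-1)² + 4² + (-1)²) = 7/√18 = 1.65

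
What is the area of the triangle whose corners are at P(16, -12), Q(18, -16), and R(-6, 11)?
Using the coordinate formula: Area = (1/2)|x₁(y₂-y₃) + x₂(y₃-y₁) + x₃(y₁-y₂)|
Area = (1/2)|16((-16)-11) + 18(11-(-12)) + (-6)((-12)-(-16))|
Area = (1/2)|16*(-27) + 18*23 + (-6)*4|
Area = (1/2)|(-432) + 414 + (-24)|
Area = (1/2)*42 = 21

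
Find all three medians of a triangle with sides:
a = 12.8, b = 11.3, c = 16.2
Using m_x = ½√(2y² + 2z² - x²):
m_a = ½√(2·11.3² + 2·16.2² - 12.8²) = ½√616.42 = 12.41
m_b = ½√(2·12.8² + 2·16.2² - 11.3²) = ½√724.87 = 13.46
m_c = ½√(2·12.8² + 2·11.3² - 16.2²) = ½√320.62 = 8.953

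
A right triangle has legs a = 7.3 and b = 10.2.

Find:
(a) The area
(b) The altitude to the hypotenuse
(a) Area = ½ab = ½·7.3·10.2 = 37.23
(b) Hypotenuse c = √(7.3² + 10.2²) = √157.33 = 12.5431
    Area = ½·c·h_c  →  h_c = 2·Area/c = 2·37.23/12.5431 = 5.936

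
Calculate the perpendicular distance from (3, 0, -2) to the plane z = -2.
d = |0(3) + 0(0) + 1(-2) - (-2)| / √(0² + 0² + 1²) = 0/√1 = 0.0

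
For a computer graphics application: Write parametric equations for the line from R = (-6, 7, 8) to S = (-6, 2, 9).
Direction vector d = S - R = (0, -5, 1)
x = -6, y = 7 - 5t, z = 8 + t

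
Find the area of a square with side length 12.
Area = s²
Area = 12²
Area = 144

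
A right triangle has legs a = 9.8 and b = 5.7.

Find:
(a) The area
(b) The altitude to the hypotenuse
(a) Area = ½ab = ½·9.8·5.7 = 27.93
(b) Hypotenuse c = √(9.8² + 5.7²) = √128.53 = 11.3371
    Area = ½·c·h_c  →  h_c = 2·Area/c = 2·27.93/11.3371 = 4.927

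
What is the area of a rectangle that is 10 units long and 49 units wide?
Area = length * width
Area = 10 * 49
Area = 490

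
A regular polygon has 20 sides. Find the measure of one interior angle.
Interior angle of a regular n-gon = (n-2)*180/n
Interior angle = (20-2)*180/20
Interior angle = 18*180/20
Interior angle = 3240/20
Interior angle = 162 degrees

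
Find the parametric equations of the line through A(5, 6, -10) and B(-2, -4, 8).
Direction vector d = B - A = (-7, -10, 18)
x = 5 - 7t, y = 6 - 10t, z = -10 + 18t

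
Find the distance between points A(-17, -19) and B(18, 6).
Using the distance formula: d = sqrt((x₂-x₁)² + (y₂-y₁)²)
dx = 18 - (-17) = 35
dy = 6 - (-19) = 25
d = sqrt(35² + 25²) = sqrt(1225 + 625) = sqrt(1850) = 43.01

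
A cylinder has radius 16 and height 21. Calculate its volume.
Volume = pi * r² * h
Volume = pi * 16² * 21
Volume = pi * 256 * 21
Volume = pi * 5376
Volume = 16889.20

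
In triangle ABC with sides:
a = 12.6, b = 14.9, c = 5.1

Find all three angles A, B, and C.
By the law of cosines:
cos(A) = (b² + c² - a²)/(2bc) = 0.587314  →  A = 54.03°
cos(B) = (a² + c² - b²)/(2ac) = -0.289760  →  B = 106.8°
cos(C) = (a² + b² - c²)/(2ab) = 0.944817  →  C = 19.12°
Check: A + B + C = 180.0° ✓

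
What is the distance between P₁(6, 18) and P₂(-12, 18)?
Using the distance formula: d = sqrt((x₂-x₁)² + (y₂-y₁)²)
dx = (-12) - 6 = -18
dy = 18 - 18 = 0
d = sqrt((-18)² + 0²) = sqrt(324 + 0) = sqrt(324) = 18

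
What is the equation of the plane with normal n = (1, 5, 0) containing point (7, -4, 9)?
d = n·P = (1)(7) + (5)(-4) + (0)(9) = -13
Plane: x + 5y = -13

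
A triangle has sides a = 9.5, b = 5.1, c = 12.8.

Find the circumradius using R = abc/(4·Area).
s = (a+b+c)/2 = 13.7
Area = √(s(s-a)(s-b)(s-c)) = √(13.7·4.2·8.6·0.9) = 21.1035
R = abc/(4·Area) = (9.5·5.1·12.8)/(4·21.1035) = 620.16/84.414 = 7.347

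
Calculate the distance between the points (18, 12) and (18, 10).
Using the distance formula: d = sqrt((x₂-x₁)² + (y₂-y₁)²)
dx = 18 - 18 = 0
dy = 10 - 12 = -2
d = sqrt(0² + (-2)²) = sqrt(0 + 4) = sqrt(4) = 2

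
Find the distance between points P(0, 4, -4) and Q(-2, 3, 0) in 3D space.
d = √[(-2)² + (-1)² + (4)²] = √21 = 4.583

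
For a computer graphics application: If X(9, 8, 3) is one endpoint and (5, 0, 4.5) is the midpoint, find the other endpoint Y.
Y = (2×5 - 9, 2×0 - 8, 2×4.5 - 3) = (1, -8, 6)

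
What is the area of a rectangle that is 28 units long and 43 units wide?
Area = length * width
Area = 28 * 43
Area = 1204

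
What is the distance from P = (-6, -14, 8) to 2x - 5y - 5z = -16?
d = |2(-6) + (-5)(-14) + (-5)(8) - (-16)| / √(2² + (-5)² + (-5)²) = 34/√54 = 4.627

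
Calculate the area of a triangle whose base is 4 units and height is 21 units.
Area = (1/2) * base * height
Area = (1/2) * 4 * 21
Area = 42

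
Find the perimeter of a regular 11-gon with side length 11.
Perimeter = number of sides * side length
Perimeter = 11 * 11
Perimeter = 121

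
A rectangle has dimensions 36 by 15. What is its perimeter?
Perimeter = 2 * (length + width)
Perimeter = 2 * (36 + 15)
Perimeter = 2 * 51
Perimeter = 102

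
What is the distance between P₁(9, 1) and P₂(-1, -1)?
Using the distance formula: d = sqrt((x₂-x₁)² + (y₂-y₁)²)
dx = (-1) - 9 = -10
dy = (-1) - 1 = -2
d = sqrt((-10)² + (-2)²) = sqrt(100 + 4) = sqrt(104) = 10.20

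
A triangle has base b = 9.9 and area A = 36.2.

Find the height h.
A = ½bh  →  h = 2A/b
h = 2·36.2/9.9 = 7.313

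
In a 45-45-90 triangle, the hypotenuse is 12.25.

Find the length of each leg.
In a 45-45-90 triangle, hypotenuse = leg·√2  →  leg = hypotenuse/√2
leg = 12.25/√2 = 8.662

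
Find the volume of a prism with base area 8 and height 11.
Volume = base area * height
Volume = 8 * 11
Volume = 88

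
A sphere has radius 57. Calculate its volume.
Volume = (4/3) * pi * r³
Volume = (4/3) * pi * 57³
Volume = (4/3) * pi * 185193
Volume = 775734.62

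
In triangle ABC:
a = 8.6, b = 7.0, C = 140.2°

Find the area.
Using A = ½ab·sin(C):
A = ½·8.6·7.0·sin(140.2°) = ½·60.2·0.640110 = 19.27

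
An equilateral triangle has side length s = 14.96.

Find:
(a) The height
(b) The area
(a) Height h = s·√3/2 = 14.96·√3/2 = 12.96
(b) Area = (√3/4)·s² = (√3/4)·14.96² = (√3/4)·223.802 = 96.91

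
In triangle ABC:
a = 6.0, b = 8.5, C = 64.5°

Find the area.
Using A = ½ab·sin(C):
A = ½·6.0·8.5·sin(64.5°) = ½·51·0.902585 = 23.02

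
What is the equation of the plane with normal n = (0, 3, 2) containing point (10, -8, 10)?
d = n·P = (0)(10) + (3)(-8) + (2)(10) = -4
Plane: 3y + 2z = -4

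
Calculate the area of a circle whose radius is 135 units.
Area = pi * r²
Area = pi * 135²
Area = pi * 18225
Area = 57255.53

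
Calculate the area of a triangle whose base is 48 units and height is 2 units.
Area = (1/2) * base * height
Area = (1/2) * 48 * 2
Area = 48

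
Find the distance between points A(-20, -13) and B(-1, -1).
Using the distance formula: d = sqrt((x₂-x₁)² + (y₂-y₁)²)
dx = (-1) - (-20) = 19
dy = (-1) - (-13) = 12
d = sqrt(19² + 12²) = sqrt(361 + 144) = sqrt(505) = 22.47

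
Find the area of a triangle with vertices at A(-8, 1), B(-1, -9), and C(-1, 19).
Using the coordinate formula: Area = (1/2)|x₁(y₂-y₃) + x₂(y₃-y₁) + x₃(y₁-y₂)|
Area = (1/2)|(-8)((-9)-19) + (-1)(19-1) + (-1)(1-(-9))|
Area = (1/2)|(-8)*(-28) + (-1)*18 + (-1)*10|
Area = (1/2)|224 + (-18) + (-10)|
Area = (1/2)*196 = 98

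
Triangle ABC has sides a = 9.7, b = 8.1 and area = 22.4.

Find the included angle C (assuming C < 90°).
Area = ½ab·sin(C)  →  sin(C) = 2·Area/(ab)
sin(C) = 2·22.4/(9.7·8.1) = 0.570192
C = arcsin(0.570192) = 34.76°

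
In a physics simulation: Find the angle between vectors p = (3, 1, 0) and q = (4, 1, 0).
p·q = 13, |p|² = 10, |q|² = 17
cos θ = 13/√170 ≈ 0.9971
θ ≈ 4.399°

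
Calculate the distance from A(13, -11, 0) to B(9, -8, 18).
d = √[(-4)² + (3)² + (18)²] = √349 = 18.68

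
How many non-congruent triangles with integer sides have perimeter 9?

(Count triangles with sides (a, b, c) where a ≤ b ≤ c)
With a ≤ b ≤ c and a + b + c = 9, the triangle inequality a + b > c gives c < 9/2, so c ≤ 4.
Iterate a from 1 to ⌊p/3⌋ = 3; for each a, b ranges from a to ⌊(p−a)/2⌋ with c = p − a − b, keeping only c ≥ b.
Triples: (1, 4, 4), (2, 3, 4), (3, 3, 3)
Count = 3 triangles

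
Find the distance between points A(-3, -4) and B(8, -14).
Using the distance formula: d = sqrt((x₂-x₁)² + (y₂-y₁)²)
dx = 8 - (-3) = 11
dy = (-14) - (-4) = -10
d = sqrt(11² + (-10)²) = sqrt(121 + 100) = sqrt(221) = 14.87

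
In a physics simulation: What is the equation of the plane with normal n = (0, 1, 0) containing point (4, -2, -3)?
d = n·P = (0)(4) + (1)(-2) + (0)(-3) = -2
Plane: y = -2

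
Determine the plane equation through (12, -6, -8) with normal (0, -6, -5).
d = n·P = (0)(12) + (-6)(-6) + (-5)(-8) = 76
Plane: -6y - 5z = 76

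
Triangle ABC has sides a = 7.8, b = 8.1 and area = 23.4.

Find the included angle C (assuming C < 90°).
Area = ½ab·sin(C)  →  sin(C) = 2·Area/(ab)
sin(C) = 2·23.4/(7.8·8.1) = 0.740741
C = arcsin(0.740741) = 47.79°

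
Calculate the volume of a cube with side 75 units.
Volume = s³
Volume = 75³
Volume = 421875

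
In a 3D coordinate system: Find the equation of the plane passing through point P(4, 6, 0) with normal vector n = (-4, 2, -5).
d = n·P = (-4)(4) + (2)(6) + (-5)(0) = -4
Plane: -4x + 2y - 5z = -4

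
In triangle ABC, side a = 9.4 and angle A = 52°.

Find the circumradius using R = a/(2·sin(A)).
R = a/(2·sin(A)) = 9.4/(2·sin(52°))
R = 9.4/(2·0.788011) = 9.4/1.576022 = 5.964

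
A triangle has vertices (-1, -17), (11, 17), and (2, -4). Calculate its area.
Using the coordinate formula: Area = (1/2)|x₁(y₂-y₃) + x₂(y₃-y₁) + x₃(y₁-y₂)|
Area = (1/2)|(-1)(17-(-4)) + 11((-4)-(-17)) + 2((-17)-17)|
Area = (1/2)|(-1)*21 + 11*13 + 2*(-34)|
Area = (1/2)|(-21) + 143 + (-68)|
Area = (1/2)*54 = 27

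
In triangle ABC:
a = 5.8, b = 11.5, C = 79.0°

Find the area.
Using A = ½ab·sin(C):
A = ½·5.8·11.5·sin(79.0°) = ½·66.7·0.981627 = 32.74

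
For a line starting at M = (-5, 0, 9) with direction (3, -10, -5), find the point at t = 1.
P(1) = (-5 + 3(1), 0 + (-10)(1), 9 + (-5)(1)) = (-2, -10, 4)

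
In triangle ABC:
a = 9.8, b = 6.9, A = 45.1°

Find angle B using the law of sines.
sin(B)/b = sin(A)/a
sin(B) = b·sin(A)/a = 6.9·sin(45.1°)/9.8 = 0.498729
B = arcsin(0.498729) = 29.92°  (b ≤ a, so B ≤ A and the acute solution is unique)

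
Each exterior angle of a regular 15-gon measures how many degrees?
Exterior angle of a regular n-gon = 360/n
Exterior angle = 360/15
Exterior angle = 24 degrees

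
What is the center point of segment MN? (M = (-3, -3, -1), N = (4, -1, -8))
Midpoint = ((-3+4)/2, (-3-1)/2, (-1-8)/2) = (0.5, -2, -4.5)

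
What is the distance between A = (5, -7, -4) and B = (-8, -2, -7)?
d = √[(-13)² + (5)² + (-3)²] = √203 = 14.25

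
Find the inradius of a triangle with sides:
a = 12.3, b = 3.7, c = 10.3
s = (a+b+c)/2 = (12.3+3.7+10.3)/2 = 13.15
Area = √(s(s-a)(s-b)(s-c)) = √(13.15·0.85·9.45·2.85) = 17.3504
r = Area/s = 17.3504/13.15 = 1.319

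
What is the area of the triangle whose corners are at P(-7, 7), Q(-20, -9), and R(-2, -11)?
Using the coordinate formula: Area = (1/2)|x₁(y₂-y₃) + x₂(y₃-y₁) + x₃(y₁-y₂)|
Area = (1/2)|(-7)((-9)-(-11)) + (-20)((-11)-7) + (-2)(7-(-9))|
Area = (1/2)|(-7)*2 + (-20)*(-18) + (-2)*16|
Area = (1/2)|(-14) + 360 + (-32)|
Area = (1/2)*314 = 157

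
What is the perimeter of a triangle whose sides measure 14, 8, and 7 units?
Perimeter = sum of all sides
Perimeter = 14 + 8 + 7
Perimeter = 29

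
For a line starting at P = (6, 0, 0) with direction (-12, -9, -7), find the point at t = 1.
P(1) = (6 + (-12)(1), 0 + (-9)(1), 0 + (-7)(1)) = (-6, -9, -7)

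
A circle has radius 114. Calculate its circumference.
Circumference = 2 * pi * r
Circumference = 2 * pi * 114
Circumference = 716.28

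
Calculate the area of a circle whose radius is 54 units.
Area = pi * r²
Area = pi * 54²
Area = pi * 2916
Area = 9160.88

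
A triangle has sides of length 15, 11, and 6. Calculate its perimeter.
Perimeter = sum of all sides
Perimeter = 15 + 11 + 6
Perimeter = 32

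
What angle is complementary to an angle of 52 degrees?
Complementary angles sum to 90 degrees.
Other angle = 90 - 52
Other angle = 38 degrees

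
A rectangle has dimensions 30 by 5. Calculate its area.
Area = length * width
Area = 30 * 5
Area = 150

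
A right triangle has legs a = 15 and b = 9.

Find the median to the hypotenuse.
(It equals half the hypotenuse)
Hypotenuse c = √(15² + 9²) = √306 = 17.4929
Median to hypotenuse = c/2 = 8.746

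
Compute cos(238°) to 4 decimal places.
cos(238 degrees) = -0.5299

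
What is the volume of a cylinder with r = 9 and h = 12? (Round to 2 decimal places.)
Volume = pi * r² * h
Volume = pi * 9² * 12
Volume = pi * 81 * 12
Volume = pi * 972
Volume = 3053.63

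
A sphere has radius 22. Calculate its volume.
Volume = (4/3) * pi * r³
Volume = (4/3) * pi * 22³
Volume = (4/3) * pi * 10648
Volume = 44602.24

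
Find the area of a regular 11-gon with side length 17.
For a regular 11-gon with side length s = 17:
Apothem a = s / (2*tan(pi/11)) = 17 / (2*tan(pi/11)) ≈ 28.9483
Perimeter P = 11 * 17 = 187
Area = (1/2) * P * a = (1/2) * 187 * 28.9483 = 2706.67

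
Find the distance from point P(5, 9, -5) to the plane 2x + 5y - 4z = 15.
d = |2(5) + 5(9) + (-4)(-5) - (15)| / √(2² + 5² + (-4)²) = 60/√45 = 8.944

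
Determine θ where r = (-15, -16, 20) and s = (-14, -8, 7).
r·s = 478, |r|² = 881, |s|² = 309
cos θ = 478/√272229 ≈ 0.9161
θ ≈ 23.63°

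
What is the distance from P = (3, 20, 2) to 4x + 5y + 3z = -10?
d = |4(3) + 5(20) + 3(2) - (-10)| / √(4² + 5² + 3²) = 128/√50 = 18.1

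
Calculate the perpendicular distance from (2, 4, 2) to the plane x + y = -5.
d = |1(2) + 1(4) + 0(2) - (-5)| / √(1² + 1² + 0²) = 11/√2 = 7.778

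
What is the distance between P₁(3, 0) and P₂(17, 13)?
Using the distance formula: d = sqrt((x₂-x₁)² + (y₂-y₁)²)
dx = 17 - 3 = 14
dy = 13 - 0 = 13
d = sqrt(14² + 13²) = sqrt(196 + 169) = sqrt(365) = 19.10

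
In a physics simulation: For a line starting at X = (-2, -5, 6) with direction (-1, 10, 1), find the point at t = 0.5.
P(0.5) = (-2 + (-1)(0.5), -5 + 10(0.5), 6 + 1(0.5)) = (-2.5, 0, 6.5)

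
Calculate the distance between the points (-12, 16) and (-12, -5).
Using the distance formula: d = sqrt((x₂-x₁)² + (y₂-y₁)²)
dx = (-12) - (-12) = 0
dy = (-5) - 16 = -21
d = sqrt(0² + (-21)²) = sqrt(0 + 441) = sqrt(441) = 21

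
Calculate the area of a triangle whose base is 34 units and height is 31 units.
Area = (1/2) * base * height
Area = (1/2) * 34 * 31
Area = 527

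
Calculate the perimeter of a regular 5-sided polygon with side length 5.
Perimeter = number of sides * side length
Perimeter = 5 * 5
Perimeter = 25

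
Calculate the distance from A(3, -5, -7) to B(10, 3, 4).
d = √[(7)² + (8)² + (11)²] = √234 = 15.3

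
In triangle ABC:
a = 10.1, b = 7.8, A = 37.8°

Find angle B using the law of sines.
sin(B)/b = sin(A)/a
sin(B) = b·sin(A)/a = 7.8·sin(37.8°)/10.1 = 0.473334
B = arcsin(0.473334) = 28.25°  (b ≤ a, so B ≤ A and the acute solution is unique)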